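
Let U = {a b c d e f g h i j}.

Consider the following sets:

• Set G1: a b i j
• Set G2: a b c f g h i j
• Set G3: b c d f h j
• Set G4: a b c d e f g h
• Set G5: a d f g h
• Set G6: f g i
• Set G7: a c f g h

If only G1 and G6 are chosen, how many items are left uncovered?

4

Union of G1, G6 = {a, b, f, g, i, j}.
Not covered: c, d, e, h — 4 items.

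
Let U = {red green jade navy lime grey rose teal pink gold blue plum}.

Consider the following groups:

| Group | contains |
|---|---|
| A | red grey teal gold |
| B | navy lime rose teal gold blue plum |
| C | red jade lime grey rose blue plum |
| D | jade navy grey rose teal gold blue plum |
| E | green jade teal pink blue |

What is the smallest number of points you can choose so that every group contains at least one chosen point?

2

H = {red, blue} meets every group (each contains at least one member of H), and |H| = 2.
No single point lies in every group, so at least 2 are needed and 2 is optimal.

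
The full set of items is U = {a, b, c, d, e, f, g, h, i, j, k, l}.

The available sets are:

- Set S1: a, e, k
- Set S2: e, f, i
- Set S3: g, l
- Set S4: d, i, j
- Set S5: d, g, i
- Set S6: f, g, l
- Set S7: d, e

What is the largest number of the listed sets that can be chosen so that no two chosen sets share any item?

S1, S3, S4 are pairwise disjoint (S1={a,e,k}; S3={g,l}; S4={d,i,j}).
Every remaining set overlaps one of these, and no 4 of the listed sets are pairwise disjoint, so 3 is the maximum.

3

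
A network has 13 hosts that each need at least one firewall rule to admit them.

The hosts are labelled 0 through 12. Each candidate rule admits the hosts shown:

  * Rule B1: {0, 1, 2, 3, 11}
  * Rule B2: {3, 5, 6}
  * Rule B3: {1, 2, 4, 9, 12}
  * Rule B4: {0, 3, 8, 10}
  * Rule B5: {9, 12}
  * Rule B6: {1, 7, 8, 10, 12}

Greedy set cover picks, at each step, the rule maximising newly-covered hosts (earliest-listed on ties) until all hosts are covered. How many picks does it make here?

Greedy: pick B1 (covers 5 new) → pick B6 (covers 4 new) → pick B2 (covers 2 new) → pick B3 (covers 2 new). Total picks: 4.

4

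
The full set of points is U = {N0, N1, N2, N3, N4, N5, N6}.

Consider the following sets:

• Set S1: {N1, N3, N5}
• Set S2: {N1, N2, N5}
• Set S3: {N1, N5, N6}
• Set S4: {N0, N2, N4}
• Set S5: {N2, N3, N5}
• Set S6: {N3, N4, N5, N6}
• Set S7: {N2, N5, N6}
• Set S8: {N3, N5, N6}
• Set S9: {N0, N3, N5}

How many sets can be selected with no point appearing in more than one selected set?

S3, S4 are pairwise disjoint (S3={N1,N5,N6}; S4={N0,N2,N4}).
Every remaining set overlaps one of these, and no 3 of the listed sets are pairwise disjoint, so 2 is the maximum.

2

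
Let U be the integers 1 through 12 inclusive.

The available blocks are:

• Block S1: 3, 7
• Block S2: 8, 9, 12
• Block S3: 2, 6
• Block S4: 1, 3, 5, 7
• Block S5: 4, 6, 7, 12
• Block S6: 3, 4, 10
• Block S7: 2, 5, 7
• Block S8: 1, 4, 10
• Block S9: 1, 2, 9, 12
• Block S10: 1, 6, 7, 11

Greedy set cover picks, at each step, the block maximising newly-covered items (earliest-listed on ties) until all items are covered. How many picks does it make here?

Greedy: pick S4 (covers 4 new) → pick S2 (covers 3 new) → pick S3 (covers 2 new) → pick S6 (covers 2 new) → pick S10 (covers 1 new). Total picks: 5.
(The true minimum cover uses only 4 blocks, so greedy is not optimal here.)

5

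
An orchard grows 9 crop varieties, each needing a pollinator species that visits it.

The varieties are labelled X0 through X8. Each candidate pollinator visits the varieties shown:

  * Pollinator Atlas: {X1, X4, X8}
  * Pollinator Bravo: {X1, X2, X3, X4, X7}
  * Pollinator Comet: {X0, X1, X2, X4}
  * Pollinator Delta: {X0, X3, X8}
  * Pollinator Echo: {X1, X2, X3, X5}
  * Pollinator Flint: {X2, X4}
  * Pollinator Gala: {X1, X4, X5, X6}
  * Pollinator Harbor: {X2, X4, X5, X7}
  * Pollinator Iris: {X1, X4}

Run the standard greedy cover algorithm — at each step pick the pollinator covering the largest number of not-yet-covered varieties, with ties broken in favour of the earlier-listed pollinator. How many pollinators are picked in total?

3

Greedy: pick Bravo (covers 5 new) → pick Delta (covers 2 new) → pick Gala (covers 2 new). Total picks: 3.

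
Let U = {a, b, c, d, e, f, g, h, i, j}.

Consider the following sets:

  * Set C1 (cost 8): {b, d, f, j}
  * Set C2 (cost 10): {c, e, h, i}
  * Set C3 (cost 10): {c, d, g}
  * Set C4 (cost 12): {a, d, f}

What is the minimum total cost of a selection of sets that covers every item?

40

C1, C2, C3, C4 together cover every item (C1 ∪ C2 ∪ C3 ∪ C4 = {a, b, c, d, e, f, g, h, i, j}); total cost 8 + 10 + 10 + 12 = 40.
No covering selection has total cost below 40.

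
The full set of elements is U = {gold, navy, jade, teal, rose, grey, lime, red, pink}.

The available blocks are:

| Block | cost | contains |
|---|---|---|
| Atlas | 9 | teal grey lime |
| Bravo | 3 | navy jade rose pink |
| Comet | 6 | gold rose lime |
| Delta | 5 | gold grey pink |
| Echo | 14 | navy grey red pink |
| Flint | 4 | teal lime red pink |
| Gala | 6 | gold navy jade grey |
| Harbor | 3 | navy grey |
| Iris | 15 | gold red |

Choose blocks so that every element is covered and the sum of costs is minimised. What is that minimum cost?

12

Bravo, Delta, Flint together cover every element (Bravo ∪ Delta ∪ Flint = {gold, navy, jade, teal, rose, grey, lime, red, pink}); total cost 3 + 5 + 4 = 12.
No covering selection has total cost below 12.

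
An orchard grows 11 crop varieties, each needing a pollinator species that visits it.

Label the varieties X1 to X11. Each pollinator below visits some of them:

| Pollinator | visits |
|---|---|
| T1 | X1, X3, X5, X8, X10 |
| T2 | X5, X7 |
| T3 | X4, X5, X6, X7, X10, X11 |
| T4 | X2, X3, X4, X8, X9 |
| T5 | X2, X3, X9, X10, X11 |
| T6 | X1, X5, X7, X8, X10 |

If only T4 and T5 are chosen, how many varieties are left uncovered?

4

Union of T4, T5 = {X2, X3, X4, X8, X9, X10, X11}.
Not covered: X1, X5, X6, X7 — 4 varieties.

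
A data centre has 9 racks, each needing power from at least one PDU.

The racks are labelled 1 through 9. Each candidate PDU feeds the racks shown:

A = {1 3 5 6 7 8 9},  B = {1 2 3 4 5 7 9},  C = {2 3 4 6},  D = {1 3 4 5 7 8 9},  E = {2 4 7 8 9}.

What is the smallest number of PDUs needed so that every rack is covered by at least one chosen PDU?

A and B together: A ∪ B = {1, 2, 3, 4, 5, 6, 7, 8, 9} — every rack is covered.
No single PDU has all 9 racks (the largest, A, has 7), so 2 is optimal.

2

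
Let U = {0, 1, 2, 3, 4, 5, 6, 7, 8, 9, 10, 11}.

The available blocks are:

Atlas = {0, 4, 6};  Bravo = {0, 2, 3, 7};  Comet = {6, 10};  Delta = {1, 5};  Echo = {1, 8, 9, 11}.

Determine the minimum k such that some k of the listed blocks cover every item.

Atlas and Bravo and Comet and Delta and Echo together: Atlas ∪ Bravo ∪ Comet ∪ Delta ∪ Echo = {0, 1, 2, 3, 4, 5, 6, 7, 8, 9, 10, 11} — every item is covered.
No 4 of the 5 blocks cover everything (all 5 combinations miss at least one item), so 5 is optimal.

5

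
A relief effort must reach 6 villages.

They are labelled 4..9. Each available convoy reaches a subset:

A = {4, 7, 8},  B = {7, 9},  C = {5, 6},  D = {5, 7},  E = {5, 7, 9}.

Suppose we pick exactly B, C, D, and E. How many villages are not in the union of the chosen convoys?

Union of B, C, D, E = {5, 6, 7, 9}.
Not covered: 4, 8 — 2 villages.

2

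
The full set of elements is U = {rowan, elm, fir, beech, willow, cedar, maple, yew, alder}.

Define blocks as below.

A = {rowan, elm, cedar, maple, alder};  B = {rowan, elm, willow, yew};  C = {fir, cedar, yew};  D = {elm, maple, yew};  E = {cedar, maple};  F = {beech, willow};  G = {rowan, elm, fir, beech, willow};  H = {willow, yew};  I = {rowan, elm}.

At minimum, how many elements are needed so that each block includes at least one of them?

3

T = {elm, willow, cedar} meets every block (each contains at least one member of T), and |T| = 3.
The blocks E, F, I are pairwise disjoint, so any hitting set needs a separate element for each — at least 3. Hence 3 is optimal.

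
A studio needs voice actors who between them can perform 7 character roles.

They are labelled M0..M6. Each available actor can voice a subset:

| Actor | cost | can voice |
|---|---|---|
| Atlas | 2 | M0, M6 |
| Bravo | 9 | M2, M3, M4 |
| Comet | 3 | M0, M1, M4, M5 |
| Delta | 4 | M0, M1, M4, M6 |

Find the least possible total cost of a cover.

Atlas, Bravo, Comet together cover every role (Atlas ∪ Bravo ∪ Comet = {M0, M1, M2, M3, M4, M5, M6}); total cost 2 + 9 + 3 = 14.
No covering selection has total cost below 14.

14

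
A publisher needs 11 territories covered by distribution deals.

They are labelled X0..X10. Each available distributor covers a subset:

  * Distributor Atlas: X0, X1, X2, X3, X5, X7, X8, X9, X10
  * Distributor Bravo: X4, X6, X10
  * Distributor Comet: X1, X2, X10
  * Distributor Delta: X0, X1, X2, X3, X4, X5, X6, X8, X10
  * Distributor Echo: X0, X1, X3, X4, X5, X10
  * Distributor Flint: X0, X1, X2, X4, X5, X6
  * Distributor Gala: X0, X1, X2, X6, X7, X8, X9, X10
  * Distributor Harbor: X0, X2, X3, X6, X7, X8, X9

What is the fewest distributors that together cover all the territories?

2

Take {Delta, Gala}. Their union is {X0, X1, X2, X3, X4, X5, X6, X7, X8, X9, X10}, which is all 11 territories.
No single distributor has all 11 territories (the largest, Atlas, has 9), so 2 is optimal.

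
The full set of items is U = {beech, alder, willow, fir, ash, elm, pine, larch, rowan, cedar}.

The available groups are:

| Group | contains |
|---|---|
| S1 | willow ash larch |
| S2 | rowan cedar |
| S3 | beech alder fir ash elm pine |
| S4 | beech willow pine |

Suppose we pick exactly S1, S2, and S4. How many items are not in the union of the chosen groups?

3

Union of S1, S2, S4 = {beech, willow, ash, pine, larch, rowan, cedar}.
Not covered: alder, fir, elm — 3 items.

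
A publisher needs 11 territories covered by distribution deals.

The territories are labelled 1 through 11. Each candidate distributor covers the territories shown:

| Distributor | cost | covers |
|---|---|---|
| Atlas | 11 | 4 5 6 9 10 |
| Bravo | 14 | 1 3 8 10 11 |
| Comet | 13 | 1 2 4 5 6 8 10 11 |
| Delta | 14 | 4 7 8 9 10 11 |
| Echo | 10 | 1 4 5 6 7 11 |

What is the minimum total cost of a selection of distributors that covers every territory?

Bravo, Comet, Delta together cover every territory (Bravo ∪ Comet ∪ Delta = {1, 2, 3, 4, 5, 6, 7, 8, 9, 10, 11}); total cost 14 + 13 + 14 = 41.
No covering selection has total cost below 41.

41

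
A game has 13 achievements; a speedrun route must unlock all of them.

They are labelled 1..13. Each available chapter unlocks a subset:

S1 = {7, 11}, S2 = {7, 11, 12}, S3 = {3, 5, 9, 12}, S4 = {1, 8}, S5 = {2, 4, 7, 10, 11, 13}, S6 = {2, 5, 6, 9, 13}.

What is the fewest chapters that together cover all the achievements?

Take {S3, S4, S5, S6}. Their union is {1, 2, 3, 4, 5, 6, 7, 8, 9, 10, 11, 12, 13}, which is all 13 achievements.
No 3 of the 6 chapters cover everything (all 20 combinations miss at least one achievement), so 4 is optimal.

4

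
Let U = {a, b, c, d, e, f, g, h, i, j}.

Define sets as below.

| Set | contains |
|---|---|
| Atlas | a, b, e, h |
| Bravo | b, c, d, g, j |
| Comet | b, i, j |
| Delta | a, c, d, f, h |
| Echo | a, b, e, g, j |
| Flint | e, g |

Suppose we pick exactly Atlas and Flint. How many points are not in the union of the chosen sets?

Union of Atlas, Flint = {a, b, e, g, h}.
Not covered: c, d, f, i, j — 5 points.

5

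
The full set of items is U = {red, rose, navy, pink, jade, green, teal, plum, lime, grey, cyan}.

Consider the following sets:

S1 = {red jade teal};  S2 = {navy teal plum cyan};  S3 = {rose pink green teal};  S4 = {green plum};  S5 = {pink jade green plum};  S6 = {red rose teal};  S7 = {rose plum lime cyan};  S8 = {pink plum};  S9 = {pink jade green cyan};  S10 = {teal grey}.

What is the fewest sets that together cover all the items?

S2, S5, S6, S7, and S10 cover everything between them: the union {red, rose, navy, pink, jade, green, teal, plum, lime, grey, cyan} is all of U.
No 4 of the 10 sets cover everything (all 210 combinations miss at least one item), so 5 is optimal.

5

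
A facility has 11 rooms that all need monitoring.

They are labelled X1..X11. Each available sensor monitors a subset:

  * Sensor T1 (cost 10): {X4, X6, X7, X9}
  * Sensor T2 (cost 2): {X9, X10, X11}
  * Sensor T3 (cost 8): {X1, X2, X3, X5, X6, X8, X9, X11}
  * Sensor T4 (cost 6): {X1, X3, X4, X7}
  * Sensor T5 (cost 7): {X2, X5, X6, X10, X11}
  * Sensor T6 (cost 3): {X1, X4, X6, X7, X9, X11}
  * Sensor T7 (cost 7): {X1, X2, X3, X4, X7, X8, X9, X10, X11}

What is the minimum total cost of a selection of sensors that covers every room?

13

T2, T3, T6 together cover every room (T2 ∪ T3 ∪ T6 = {X1, X2, X3, X4, X5, X6, X7, X8, X9, X10, X11}); total cost 2 + 8 + 3 = 13.
The greedy pick T6, T7, T5 costs 17; no covering selection beats 13.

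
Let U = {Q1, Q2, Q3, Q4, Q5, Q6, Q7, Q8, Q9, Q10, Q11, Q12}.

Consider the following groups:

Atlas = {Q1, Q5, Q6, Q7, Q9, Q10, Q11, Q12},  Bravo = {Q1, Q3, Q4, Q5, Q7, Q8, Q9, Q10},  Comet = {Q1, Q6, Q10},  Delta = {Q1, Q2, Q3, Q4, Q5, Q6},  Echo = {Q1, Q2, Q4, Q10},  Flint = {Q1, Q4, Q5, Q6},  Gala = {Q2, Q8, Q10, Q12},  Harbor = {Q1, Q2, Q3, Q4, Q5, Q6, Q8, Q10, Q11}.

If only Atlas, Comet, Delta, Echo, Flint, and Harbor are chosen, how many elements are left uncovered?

0

Union of Atlas, Comet, Delta, Echo, Flint, Harbor = {Q1, Q2, Q3, Q4, Q5, Q6, Q7, Q8, Q9, Q10, Q11, Q12} — that's every element, so 0 are uncovered.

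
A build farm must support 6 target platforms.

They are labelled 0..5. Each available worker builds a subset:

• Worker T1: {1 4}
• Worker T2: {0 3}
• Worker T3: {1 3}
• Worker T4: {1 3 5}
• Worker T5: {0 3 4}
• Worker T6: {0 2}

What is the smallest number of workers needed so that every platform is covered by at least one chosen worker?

3

T1 and T4 and T6 together: T1 ∪ T4 ∪ T6 = {0, 1, 2, 3, 4, 5} — every platform is covered.
Only T6 contains 2, so T6 is forced; the remaining 4 platforms need at least 2 more workers (each remaining worker adds at most 3) — so at least 3 workers are needed, and 3 is optimal.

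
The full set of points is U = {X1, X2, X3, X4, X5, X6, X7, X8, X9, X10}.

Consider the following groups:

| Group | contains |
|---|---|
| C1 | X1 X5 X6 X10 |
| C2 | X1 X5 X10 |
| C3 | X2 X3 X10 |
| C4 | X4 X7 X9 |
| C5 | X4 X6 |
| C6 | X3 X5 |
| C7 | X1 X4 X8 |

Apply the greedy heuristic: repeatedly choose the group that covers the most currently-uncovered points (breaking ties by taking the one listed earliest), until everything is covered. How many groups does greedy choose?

4

Greedy: pick C1 (covers 4 new) → pick C4 (covers 3 new) → pick C3 (covers 2 new) → pick C7 (covers 1 new). Total picks: 4.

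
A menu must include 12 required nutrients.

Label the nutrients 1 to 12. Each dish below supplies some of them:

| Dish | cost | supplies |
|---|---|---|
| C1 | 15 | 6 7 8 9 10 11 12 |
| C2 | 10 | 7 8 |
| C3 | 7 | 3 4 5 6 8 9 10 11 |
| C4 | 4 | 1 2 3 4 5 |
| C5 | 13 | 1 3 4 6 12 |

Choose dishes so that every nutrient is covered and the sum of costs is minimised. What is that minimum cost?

C1, C4 together cover every nutrient (C1 ∪ C4 = {1, 2, 3, 4, 5, 6, 7, 8, 9, 10, 11, 12}); total cost 15 + 4 = 19.
The greedy pick C4, C3, C1 costs 26; no covering selection beats 19.

19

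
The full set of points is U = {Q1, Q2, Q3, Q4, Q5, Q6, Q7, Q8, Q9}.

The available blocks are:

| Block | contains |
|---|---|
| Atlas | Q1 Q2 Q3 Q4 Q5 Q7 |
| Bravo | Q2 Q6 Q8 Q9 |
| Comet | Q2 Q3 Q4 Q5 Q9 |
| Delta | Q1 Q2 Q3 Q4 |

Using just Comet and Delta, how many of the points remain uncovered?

Union of Comet, Delta = {Q1, Q2, Q3, Q4, Q5, Q9}.
Not covered: Q6, Q7, Q8 — 3 points.

3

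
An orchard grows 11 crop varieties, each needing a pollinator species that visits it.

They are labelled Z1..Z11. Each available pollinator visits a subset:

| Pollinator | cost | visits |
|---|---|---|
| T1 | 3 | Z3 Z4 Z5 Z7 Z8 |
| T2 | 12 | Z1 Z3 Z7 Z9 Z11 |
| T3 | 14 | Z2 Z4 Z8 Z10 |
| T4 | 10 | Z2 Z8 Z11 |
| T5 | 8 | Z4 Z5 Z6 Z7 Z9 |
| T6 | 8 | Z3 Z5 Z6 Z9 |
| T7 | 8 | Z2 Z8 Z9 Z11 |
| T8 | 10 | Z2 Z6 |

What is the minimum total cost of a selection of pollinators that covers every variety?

34

T2, T3, T6 together cover every variety (T2 ∪ T3 ∪ T6 = {Z1, Z2, Z3, Z4, Z5, Z6, Z7, Z8, Z9, Z10, Z11}); total cost 12 + 14 + 8 = 34.
The greedy pick T1, T7, T5, T2, T3 costs 45; no covering selection beats 34.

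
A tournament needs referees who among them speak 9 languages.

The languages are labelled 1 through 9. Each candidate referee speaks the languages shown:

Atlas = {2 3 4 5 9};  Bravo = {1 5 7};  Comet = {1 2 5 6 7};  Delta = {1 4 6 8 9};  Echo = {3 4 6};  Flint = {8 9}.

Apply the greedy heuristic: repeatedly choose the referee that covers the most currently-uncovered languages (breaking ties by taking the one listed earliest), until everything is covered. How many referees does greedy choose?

3

Greedy: pick Atlas (covers 5 new) → pick Comet (covers 3 new) → pick Delta (covers 1 new). Total picks: 3.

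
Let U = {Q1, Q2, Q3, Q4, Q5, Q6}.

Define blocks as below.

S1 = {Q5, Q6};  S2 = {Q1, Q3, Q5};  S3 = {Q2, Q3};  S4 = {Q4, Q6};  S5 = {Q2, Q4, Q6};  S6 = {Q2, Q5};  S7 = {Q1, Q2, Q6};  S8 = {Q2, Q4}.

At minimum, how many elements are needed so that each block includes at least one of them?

3

H = {Q2, Q3, Q6} meets every block (each contains at least one member of H), and |H| = 3.
No choice of 2 elements meets every block, so 3 is the minimum.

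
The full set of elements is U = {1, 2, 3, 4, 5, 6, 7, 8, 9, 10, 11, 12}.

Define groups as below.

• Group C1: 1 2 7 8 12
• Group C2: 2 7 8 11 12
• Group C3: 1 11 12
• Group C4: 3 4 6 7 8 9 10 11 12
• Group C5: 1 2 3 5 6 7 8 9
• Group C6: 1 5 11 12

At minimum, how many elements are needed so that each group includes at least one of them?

The 2 elements {1, 11} hit every group.
No single element lies in every group, so at least 2 are needed and 2 is optimal.

2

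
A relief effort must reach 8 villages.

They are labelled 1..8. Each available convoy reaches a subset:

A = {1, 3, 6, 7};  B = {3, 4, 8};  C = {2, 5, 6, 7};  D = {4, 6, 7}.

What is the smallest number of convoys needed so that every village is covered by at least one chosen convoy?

A and B and C together: A ∪ B ∪ C = {1, 2, 3, 4, 5, 6, 7, 8} — every village is covered.
Only A contains 1, so A is forced; the remaining 4 villages need at least 2 more convoys (each remaining convoy adds at most 2) — so at least 3 convoys are needed, and 3 is optimal.

3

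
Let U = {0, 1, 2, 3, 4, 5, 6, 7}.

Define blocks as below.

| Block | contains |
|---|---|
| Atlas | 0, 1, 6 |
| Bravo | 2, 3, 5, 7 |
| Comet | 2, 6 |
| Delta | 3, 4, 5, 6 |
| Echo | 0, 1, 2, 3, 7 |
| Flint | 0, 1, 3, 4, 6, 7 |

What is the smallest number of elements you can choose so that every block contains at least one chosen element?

The 2 elements {3, 6} hit every block.
The blocks Atlas, Bravo are pairwise disjoint, so any hitting set needs a separate element for each — at least 2. Hence 2 is optimal.

2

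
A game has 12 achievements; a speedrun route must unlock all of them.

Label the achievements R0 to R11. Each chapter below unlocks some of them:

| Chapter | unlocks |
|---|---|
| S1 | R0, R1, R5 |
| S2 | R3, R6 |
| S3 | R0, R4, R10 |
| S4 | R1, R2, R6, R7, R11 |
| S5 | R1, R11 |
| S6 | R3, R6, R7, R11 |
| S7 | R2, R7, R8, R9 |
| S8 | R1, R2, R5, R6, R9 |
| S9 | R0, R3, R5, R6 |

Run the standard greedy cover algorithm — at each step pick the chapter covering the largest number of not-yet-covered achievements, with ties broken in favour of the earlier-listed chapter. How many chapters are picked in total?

Greedy: pick S4 (covers 5 new) → pick S3 (covers 3 new) → pick S7 (covers 2 new) → pick S9 (covers 2 new). Total picks: 4.

4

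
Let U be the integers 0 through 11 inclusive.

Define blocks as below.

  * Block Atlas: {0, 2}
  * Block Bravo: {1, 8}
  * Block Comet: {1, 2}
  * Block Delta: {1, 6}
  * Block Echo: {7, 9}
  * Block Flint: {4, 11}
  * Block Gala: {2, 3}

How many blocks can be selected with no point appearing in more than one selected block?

4

Atlas, Delta, Echo, Flint are pairwise disjoint (Atlas={0,2}; Delta={1,6}; Echo={7,9}; Flint={4,11}).
Every remaining block overlaps one of these, and no 5 of the listed blocks are pairwise disjoint, so 4 is the maximum.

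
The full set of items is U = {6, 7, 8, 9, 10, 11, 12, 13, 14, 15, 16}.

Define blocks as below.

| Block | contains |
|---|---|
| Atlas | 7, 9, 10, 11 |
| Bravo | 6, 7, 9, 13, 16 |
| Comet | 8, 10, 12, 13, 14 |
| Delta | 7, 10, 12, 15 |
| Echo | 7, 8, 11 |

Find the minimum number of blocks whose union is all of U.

4

Take {Bravo, Comet, Delta, Echo}. Their union is {6, 7, 8, 9, 10, 11, 12, 13, 14, 15, 16}, which is all 11 items.
No 3 of the 5 blocks cover everything (all 10 combinations miss at least one item), so 4 is optimal.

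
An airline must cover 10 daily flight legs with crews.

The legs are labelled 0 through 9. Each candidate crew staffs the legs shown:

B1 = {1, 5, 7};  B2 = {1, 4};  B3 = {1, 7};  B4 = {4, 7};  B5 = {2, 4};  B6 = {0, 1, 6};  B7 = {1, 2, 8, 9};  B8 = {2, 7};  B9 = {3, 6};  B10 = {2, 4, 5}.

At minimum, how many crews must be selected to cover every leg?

Take {B1, B4, B6, B7, B9}. Their union is {0, 1, 2, 3, 4, 5, 6, 7, 8, 9}, which is all 10 legs.
No 4 of the 10 crews cover everything (all 210 combinations miss at least one leg), so 5 is optimal.

5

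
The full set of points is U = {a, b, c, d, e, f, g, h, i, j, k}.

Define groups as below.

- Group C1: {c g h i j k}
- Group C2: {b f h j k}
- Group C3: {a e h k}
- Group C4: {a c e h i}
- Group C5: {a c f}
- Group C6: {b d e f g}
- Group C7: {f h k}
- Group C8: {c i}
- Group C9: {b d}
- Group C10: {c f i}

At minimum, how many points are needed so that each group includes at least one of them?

Take T = {b, c, k}. Each listed group contains at least one of these, so T is a hitting set of size 3.
The groups C3, C9, C10 are pairwise disjoint, so any hitting set needs a separate point for each — at least 3. Hence 3 is optimal.

3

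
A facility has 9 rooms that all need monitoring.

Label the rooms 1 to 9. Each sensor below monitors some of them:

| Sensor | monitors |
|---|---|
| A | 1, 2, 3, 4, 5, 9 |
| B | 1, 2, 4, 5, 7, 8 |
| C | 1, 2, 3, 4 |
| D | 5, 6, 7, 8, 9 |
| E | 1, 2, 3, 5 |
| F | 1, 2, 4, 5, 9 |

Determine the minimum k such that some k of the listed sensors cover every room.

2

Take {C, D}. Their union is {1, 2, 3, 4, 5, 6, 7, 8, 9}, which is all 9 rooms.
No single sensor has all 9 rooms (the largest, A, has 6), so 2 is optimal.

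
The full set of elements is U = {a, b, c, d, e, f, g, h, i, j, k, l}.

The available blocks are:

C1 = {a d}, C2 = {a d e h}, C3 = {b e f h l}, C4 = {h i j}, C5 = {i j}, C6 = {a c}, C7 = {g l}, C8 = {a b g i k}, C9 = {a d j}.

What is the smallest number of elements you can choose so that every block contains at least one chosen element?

3

T = {a, i, l} meets every block (each contains at least one member of T), and |T| = 3.
The blocks C2, C5, C7 are pairwise disjoint, so any hitting set needs a separate element for each — at least 3. Hence 3 is optimal.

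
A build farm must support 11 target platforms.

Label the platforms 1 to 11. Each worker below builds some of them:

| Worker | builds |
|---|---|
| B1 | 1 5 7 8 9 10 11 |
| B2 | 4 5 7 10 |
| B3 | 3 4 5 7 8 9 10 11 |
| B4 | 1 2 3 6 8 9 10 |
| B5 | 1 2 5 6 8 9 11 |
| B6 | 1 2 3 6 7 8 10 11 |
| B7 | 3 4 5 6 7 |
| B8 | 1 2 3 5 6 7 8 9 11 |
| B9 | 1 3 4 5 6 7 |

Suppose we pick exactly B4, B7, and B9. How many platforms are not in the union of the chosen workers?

Union of B4, B7, B9 = {1, 2, 3, 4, 5, 6, 7, 8, 9, 10}.
Not covered: 11 — 1 platform.

1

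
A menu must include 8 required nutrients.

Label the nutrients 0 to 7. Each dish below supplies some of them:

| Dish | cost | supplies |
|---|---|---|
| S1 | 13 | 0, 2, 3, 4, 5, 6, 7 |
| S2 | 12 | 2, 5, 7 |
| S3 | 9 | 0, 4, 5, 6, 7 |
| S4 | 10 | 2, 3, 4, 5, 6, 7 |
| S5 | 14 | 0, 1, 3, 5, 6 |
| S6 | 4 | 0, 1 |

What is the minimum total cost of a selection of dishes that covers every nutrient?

S4, S6 together cover every nutrient (S4 ∪ S6 = {0, 1, 2, 3, 4, 5, 6, 7}); total cost 10 + 4 = 14.
No covering selection has total cost below 14.

14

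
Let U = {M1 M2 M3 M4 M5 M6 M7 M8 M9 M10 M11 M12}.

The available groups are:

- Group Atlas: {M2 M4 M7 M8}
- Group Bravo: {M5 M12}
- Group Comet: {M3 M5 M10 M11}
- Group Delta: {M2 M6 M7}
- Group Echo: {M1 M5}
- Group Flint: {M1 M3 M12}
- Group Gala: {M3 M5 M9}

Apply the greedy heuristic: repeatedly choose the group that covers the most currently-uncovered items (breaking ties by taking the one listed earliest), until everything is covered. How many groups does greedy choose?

5

Greedy: pick Atlas (covers 4 new) → pick Comet (covers 4 new) → pick Flint (covers 2 new) → pick Delta (covers 1 new) → pick Gala (covers 1 new). Total picks: 5.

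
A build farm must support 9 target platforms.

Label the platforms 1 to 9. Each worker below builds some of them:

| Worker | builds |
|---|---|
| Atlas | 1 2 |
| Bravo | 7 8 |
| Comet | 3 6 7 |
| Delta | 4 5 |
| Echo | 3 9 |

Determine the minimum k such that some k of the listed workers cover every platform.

5

Take {Atlas, Bravo, Comet, Delta, Echo}. Their union is {1, 2, 3, 4, 5, 6, 7, 8, 9}, which is all 9 platforms.
Only Bravo contains 8, so Bravo is forced; the remaining 7 platforms need at least 4 more workers (each remaining worker adds at most 2) — so at least 5 workers are needed, and 5 is optimal.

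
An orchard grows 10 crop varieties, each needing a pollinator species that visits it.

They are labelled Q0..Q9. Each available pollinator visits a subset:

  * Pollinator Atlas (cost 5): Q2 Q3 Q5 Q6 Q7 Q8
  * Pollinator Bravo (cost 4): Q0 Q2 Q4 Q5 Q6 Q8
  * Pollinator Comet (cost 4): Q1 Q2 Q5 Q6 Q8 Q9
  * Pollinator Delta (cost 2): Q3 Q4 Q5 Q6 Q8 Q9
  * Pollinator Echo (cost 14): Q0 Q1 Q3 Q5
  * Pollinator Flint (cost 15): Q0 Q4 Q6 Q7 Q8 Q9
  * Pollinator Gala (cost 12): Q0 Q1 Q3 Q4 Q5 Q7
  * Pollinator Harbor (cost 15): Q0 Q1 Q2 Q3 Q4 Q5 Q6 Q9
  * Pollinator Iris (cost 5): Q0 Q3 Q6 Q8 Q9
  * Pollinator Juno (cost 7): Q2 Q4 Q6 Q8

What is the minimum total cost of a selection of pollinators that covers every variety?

Atlas, Bravo, Comet together cover every variety (Atlas ∪ Bravo ∪ Comet = {Q0, Q1, Q2, Q3, Q4, Q5, Q6, Q7, Q8, Q9}); total cost 5 + 4 + 4 = 13.
The greedy pick Delta, Bravo, Comet, Atlas costs 15; no covering selection beats 13.

13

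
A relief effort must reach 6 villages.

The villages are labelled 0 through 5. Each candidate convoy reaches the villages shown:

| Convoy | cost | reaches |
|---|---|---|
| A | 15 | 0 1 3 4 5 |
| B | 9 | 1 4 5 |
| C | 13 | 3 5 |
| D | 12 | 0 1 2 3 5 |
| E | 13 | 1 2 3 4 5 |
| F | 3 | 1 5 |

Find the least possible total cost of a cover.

B, D together cover every village (B ∪ D = {0, 1, 2, 3, 4, 5}); total cost 9 + 12 = 21.
The greedy pick F, D, B costs 24; no covering selection beats 21.

21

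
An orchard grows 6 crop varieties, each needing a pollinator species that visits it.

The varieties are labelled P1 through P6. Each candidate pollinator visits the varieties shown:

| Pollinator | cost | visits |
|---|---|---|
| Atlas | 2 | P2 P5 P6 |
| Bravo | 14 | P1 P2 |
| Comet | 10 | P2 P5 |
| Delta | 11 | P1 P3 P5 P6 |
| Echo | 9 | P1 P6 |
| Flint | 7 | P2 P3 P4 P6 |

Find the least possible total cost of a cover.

18

Delta, Flint together cover every variety (Delta ∪ Flint = {P1, P2, P3, P4, P5, P6}); total cost 11 + 7 = 18.
No covering selection has total cost below 18.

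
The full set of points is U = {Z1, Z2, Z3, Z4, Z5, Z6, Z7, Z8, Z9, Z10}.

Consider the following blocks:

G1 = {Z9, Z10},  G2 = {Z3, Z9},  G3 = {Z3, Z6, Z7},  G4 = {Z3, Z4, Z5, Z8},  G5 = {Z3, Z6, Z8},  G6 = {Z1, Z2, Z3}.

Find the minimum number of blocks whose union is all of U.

4

Take {G1, G3, G4, G6}. Their union is {Z1, Z2, Z3, Z4, Z5, Z6, Z7, Z8, Z9, Z10}, which is all 10 points.
Only G6 contains Z1, so G6 is forced; the remaining 7 points need at least 3 more blocks (each remaining block adds at most 3) — so at least 4 blocks are needed, and 4 is optimal.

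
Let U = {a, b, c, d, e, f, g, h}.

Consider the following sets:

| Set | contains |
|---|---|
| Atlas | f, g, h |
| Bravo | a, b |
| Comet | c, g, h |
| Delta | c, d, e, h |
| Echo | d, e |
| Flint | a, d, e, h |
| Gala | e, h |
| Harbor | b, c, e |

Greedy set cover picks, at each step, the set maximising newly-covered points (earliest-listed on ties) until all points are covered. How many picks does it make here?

3

Greedy: pick Delta (covers 4 new) → pick Atlas (covers 2 new) → pick Bravo (covers 2 new). Total picks: 3.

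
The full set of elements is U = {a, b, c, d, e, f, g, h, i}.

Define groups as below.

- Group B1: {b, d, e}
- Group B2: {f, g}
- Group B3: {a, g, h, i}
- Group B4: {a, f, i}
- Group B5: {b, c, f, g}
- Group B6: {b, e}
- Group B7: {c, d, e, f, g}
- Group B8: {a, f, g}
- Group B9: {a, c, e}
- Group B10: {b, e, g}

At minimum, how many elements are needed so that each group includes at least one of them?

T = {a, e, g} meets every group (each contains at least one member of T), and |T| = 3.
No choice of 2 elements meets every group, so 3 is the minimum.

3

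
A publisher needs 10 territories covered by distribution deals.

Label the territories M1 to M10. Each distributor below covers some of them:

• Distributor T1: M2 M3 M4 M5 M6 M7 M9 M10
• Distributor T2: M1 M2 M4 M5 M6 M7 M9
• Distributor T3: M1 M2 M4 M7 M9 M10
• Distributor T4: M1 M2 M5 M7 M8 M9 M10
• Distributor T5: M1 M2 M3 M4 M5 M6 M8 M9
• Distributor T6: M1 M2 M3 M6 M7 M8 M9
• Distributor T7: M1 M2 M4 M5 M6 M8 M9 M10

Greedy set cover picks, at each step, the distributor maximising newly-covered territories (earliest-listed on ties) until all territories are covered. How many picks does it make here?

Greedy: pick T1 (covers 8 new) → pick T4 (covers 2 new). Total picks: 2.

2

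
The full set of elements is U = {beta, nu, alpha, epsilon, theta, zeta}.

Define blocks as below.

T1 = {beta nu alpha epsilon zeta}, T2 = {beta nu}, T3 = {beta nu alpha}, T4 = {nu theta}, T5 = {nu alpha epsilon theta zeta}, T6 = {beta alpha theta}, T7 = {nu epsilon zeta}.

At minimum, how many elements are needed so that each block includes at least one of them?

H = {nu, theta} meets every block (each contains at least one member of H), and |H| = 2.
The blocks T6, T7 are pairwise disjoint, so any hitting set needs a separate element for each — at least 2. Hence 2 is optimal.

2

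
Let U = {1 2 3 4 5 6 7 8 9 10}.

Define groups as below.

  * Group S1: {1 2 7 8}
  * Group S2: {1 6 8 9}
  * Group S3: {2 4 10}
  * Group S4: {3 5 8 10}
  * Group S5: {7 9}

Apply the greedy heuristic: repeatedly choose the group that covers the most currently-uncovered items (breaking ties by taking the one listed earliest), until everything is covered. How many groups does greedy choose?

Greedy: pick S1 (covers 4 new) → pick S4 (covers 3 new) → pick S2 (covers 2 new) → pick S3 (covers 1 new). Total picks: 4.

4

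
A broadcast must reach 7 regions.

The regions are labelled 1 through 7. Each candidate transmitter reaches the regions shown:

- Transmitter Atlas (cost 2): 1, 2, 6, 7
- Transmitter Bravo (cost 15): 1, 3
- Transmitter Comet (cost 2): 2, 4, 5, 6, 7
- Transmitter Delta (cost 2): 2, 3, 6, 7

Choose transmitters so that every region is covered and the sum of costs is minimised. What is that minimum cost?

6

Atlas, Comet, Delta together cover every region (Atlas ∪ Comet ∪ Delta = {1, 2, 3, 4, 5, 6, 7}); total cost 2 + 2 + 2 = 6.
No covering selection has total cost below 6.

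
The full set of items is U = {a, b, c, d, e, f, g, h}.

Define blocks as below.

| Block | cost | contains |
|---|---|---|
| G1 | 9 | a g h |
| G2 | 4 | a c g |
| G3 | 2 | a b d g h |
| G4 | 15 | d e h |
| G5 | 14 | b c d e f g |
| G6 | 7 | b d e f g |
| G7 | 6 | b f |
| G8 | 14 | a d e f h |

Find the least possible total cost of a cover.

13

G2, G3, G6 together cover every item (G2 ∪ G3 ∪ G6 = {a, b, c, d, e, f, g, h}); total cost 4 + 2 + 7 = 13.
No covering selection has total cost below 13.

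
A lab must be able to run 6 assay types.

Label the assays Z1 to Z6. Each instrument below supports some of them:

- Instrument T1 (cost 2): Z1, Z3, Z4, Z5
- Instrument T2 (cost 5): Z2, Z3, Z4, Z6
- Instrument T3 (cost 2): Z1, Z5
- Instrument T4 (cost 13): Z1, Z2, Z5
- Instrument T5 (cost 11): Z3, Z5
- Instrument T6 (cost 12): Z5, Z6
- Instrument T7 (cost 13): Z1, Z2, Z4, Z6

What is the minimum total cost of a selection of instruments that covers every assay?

7

T2, T3 together cover every assay (T2 ∪ T3 = {Z1, Z2, Z3, Z4, Z5, Z6}); total cost 5 + 2 = 7.
No covering selection has total cost below 7.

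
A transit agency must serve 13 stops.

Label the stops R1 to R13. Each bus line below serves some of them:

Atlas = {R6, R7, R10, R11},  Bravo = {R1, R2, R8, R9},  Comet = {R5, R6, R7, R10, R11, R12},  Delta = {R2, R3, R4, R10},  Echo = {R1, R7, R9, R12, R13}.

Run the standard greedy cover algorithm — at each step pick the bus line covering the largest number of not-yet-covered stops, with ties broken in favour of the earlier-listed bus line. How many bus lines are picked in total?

4

Greedy: pick Comet (covers 6 new) → pick Bravo (covers 4 new) → pick Delta (covers 2 new) → pick Echo (covers 1 new). Total picks: 4.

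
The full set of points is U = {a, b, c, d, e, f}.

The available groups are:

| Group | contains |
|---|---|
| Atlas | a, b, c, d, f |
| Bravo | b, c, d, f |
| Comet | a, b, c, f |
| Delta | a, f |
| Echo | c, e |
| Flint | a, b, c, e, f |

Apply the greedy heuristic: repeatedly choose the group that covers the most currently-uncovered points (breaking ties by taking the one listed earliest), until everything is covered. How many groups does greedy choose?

Greedy: pick Atlas (covers 5 new) → pick Echo (covers 1 new). Total picks: 2.

2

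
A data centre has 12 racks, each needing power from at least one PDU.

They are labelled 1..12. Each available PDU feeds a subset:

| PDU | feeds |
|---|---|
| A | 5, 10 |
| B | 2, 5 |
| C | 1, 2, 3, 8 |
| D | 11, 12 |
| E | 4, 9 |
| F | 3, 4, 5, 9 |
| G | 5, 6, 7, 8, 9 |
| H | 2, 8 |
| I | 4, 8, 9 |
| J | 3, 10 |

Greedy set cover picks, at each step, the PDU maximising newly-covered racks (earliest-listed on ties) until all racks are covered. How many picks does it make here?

5

Greedy: pick G (covers 5 new) → pick C (covers 3 new) → pick D (covers 2 new) → pick A (covers 1 new) → pick E (covers 1 new). Total picks: 5.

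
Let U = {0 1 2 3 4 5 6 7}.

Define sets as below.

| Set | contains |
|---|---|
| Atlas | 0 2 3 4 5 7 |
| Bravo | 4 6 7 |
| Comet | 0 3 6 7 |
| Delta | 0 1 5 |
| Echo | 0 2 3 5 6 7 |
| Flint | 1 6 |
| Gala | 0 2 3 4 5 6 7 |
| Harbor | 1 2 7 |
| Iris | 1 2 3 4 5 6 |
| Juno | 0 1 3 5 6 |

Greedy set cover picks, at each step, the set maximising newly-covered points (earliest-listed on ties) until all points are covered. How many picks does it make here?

2

Greedy: pick Gala (covers 7 new) → pick Delta (covers 1 new). Total picks: 2.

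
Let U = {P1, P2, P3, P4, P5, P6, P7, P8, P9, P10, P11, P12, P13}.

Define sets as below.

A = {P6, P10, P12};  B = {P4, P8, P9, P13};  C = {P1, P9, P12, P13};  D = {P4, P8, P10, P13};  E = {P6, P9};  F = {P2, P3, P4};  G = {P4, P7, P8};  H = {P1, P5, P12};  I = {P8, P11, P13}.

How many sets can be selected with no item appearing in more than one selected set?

4

E, F, H, I are pairwise disjoint (E={P6,P9}; F={P2,P3,P4}; H={P1,P5,P12}; I={P8,P11,P13}).
Every remaining set overlaps one of these, and no 5 of the listed sets are pairwise disjoint, so 4 is the maximum.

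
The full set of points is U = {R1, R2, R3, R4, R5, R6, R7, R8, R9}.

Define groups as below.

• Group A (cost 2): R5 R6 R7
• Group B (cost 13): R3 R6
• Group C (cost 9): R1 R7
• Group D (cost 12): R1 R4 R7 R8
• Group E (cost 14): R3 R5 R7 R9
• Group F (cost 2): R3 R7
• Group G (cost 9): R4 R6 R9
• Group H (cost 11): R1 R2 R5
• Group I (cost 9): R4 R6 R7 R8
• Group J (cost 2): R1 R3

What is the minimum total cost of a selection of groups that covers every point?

F, G, H, I together cover every point (F ∪ G ∪ H ∪ I = {R1, R2, R3, R4, R5, R6, R7, R8, R9}); total cost 2 + 9 + 11 + 9 = 31.
The greedy pick A, J, G, I, H costs 33; no covering selection beats 31.

31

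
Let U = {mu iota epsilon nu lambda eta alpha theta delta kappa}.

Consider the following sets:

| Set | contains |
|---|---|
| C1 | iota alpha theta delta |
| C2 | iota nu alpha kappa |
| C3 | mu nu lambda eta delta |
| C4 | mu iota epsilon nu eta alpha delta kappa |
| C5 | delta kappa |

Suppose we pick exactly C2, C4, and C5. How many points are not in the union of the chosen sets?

2

Union of C2, C4, C5 = {mu, iota, epsilon, nu, eta, alpha, delta, kappa}.
Not covered: lambda, theta — 2 points.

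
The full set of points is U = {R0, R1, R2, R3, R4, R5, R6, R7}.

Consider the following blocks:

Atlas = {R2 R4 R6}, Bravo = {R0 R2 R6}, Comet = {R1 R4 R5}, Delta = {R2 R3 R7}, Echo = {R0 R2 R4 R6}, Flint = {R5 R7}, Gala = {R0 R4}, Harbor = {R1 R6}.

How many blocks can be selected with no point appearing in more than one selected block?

3

Delta, Gala, Harbor are pairwise disjoint (Delta={R2,R3,R7}; Gala={R0,R4}; Harbor={R1,R6}).
Every remaining block overlaps one of these, and no 4 of the listed blocks are pairwise disjoint, so 3 is the maximum.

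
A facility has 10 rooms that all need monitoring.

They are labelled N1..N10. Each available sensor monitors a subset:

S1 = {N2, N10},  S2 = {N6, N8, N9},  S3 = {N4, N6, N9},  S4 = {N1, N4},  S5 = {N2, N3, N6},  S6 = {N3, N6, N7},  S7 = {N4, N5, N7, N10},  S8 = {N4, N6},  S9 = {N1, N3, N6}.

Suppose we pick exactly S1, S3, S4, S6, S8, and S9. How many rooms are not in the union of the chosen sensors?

2

Union of S1, S3, S4, S6, S8, S9 = {N1, N2, N3, N4, N6, N7, N9, N10}.
Not covered: N5, N8 — 2 rooms.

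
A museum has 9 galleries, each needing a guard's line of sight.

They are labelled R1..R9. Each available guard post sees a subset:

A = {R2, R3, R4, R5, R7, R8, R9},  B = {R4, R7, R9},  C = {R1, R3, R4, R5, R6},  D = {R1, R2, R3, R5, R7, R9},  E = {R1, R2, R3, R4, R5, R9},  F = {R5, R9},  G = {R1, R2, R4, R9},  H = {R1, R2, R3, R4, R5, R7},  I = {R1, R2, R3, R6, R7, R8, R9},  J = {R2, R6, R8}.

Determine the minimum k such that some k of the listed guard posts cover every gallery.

H and I together: H ∪ I = {R1, R2, R3, R4, R5, R6, R7, R8, R9} — every gallery is covered.
No single guard post has all 9 galleries (the largest, A, has 7), so 2 is optimal.

2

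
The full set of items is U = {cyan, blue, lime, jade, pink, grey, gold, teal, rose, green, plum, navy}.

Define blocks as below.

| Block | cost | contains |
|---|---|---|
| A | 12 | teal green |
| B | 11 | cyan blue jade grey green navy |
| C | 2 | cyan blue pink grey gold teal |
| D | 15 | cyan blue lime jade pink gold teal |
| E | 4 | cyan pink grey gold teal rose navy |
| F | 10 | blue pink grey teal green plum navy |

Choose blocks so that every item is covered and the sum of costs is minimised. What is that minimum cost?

D, E, F together cover every item (D ∪ E ∪ F = {cyan, blue, lime, jade, pink, grey, gold, teal, rose, green, plum, navy}); total cost 15 + 4 + 10 = 29.
The greedy pick C, E, F, D costs 31; no covering selection beats 29.

29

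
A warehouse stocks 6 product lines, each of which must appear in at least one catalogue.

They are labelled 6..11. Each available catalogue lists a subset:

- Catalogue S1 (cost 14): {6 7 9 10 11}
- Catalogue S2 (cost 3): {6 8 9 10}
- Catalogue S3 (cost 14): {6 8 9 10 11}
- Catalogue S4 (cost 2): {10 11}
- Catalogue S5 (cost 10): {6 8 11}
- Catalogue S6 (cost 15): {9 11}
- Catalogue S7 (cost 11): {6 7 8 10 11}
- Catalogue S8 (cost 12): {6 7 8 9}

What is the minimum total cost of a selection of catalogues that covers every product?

14

S2, S7 together cover every product (S2 ∪ S7 = {6, 7, 8, 9, 10, 11}); total cost 3 + 11 = 14.
The greedy pick S2, S4, S7 costs 16; no covering selection beats 14.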